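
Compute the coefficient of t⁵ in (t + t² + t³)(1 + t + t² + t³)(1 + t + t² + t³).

(t + t² + t³) has coefficients 0,1,1,1 for degrees 0…3.
(1 + t + t² + t³) has coefficients 1,1,1,1,0,0 for degrees 0…5.
Finally multiplying by (1 + t + t² + t³), the product of all factors after the first has coefficients 1,2,3,4,3,2 for degrees 0…5.
[t⁵] = 1·3 + 1·4 + 1·3 = 10.

10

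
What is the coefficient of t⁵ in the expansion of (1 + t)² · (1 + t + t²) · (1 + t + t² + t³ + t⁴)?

11

(1 + t)² has coefficients 1,2,1 for degrees 0…2.
(1 + t + t²) has coefficients 1,1,1,0,0,0 for degrees 0…5.
Finally multiplying by (1 + t + t² + t³ + t⁴), the product of all factors after the first has coefficients 1,2,3,3,3,2 for degrees 0…5.
[t⁵] = 1·2 + 2·3 + 1·3 = 11.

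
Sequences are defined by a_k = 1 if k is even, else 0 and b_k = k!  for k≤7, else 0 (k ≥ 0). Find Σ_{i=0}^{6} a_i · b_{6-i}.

This is [x^6] in the product of the two ordinary generating functions.
Σ = 1·720 + 0·120 + 1·24 + 0·6 + 1·2 + 0·1 + 1·1 = 747.

747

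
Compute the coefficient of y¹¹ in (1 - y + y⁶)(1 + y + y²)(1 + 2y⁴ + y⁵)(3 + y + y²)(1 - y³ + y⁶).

(1 - y + y⁶) has coefficients 1,-1,0,0,0,0,1 for degrees 0…6.
(1 + y + y²) has coefficients 1,1,1,0,0,0,0,0,0,0,0,0 for degrees 0…11.
Multiplying by (1 + 2y⁴ + y⁵) gives running coefficients 1,1,1,0,2,3,3,1,0,0,0,0 for degrees 0…11.
Multiplying by (3 + y + y²) gives running coefficients 3,4,5,2,7,11,14,9,4,1,0,0 for degrees 0…11.
Finally multiplying by (1 - y³ + y⁶), the product of all factors after the first has coefficients 3,4,5,-1,3,6,15,6,-2,-11,-2,7 for degrees 0…11.
[y¹¹] = 1·7 − 1·(-2) + 1·6 = 15.

15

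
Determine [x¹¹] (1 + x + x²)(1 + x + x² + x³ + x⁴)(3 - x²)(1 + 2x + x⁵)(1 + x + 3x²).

15

(1 + x + x²) has coefficients 1,1,1 for degrees 0…2.
(1 + x + x² + x³ + x⁴) has coefficients 1,1,1,1,1,0,0,0,0,0,0,0 for degrees 0…11.
Multiplying by (3 - x²) gives running coefficients 3,3,2,2,2,-1,-1,0,0,0,0,0 for degrees 0…11.
Multiplying by (1 + 2x + x⁵) gives running coefficients 3,9,8,6,6,6,0,0,2,2,-1,-1 for degrees 0…11.
Finally multiplying by (1 + x + 3x²), the product of all factors after the first has coefficients 3,12,26,41,36,30,24,18,2,4,7,4 for degrees 0…11.
[x¹¹] = 1·4 + 1·7 + 1·4 = 15.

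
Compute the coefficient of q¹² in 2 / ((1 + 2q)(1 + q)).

Partial fractions give a closed form: a_n = (4)·(-2)^n + (-2)·(-1)^n.
At n = 12: a_12 = 16382.

16382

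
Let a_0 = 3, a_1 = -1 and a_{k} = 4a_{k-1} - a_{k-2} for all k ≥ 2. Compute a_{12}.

The ordinary generating function has denominator 1 - 4y + y^2.
Iterating the recurrence: a_0,…,a_{12} = 3, -1, -7, -27, -101, -377, -1407, -5251, -19597, -73137, -272951, -1018667, -3801717.

-3801717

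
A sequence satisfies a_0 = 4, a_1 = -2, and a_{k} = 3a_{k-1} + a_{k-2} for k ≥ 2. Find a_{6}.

-284

The ordinary generating function has denominator 1 - 3x - x^2.
Iterating the recurrence: a_0,…,a_{6} = 4, -2, -2, -8, -26, -86, -284.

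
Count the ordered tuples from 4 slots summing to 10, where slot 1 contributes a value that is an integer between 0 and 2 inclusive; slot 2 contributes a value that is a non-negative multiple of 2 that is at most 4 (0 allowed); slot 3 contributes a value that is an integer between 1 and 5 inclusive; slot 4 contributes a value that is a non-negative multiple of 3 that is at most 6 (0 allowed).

The generating function for the choices is (1 + z + z^2)·(1 + z^2 + z^4)·(z + z^2 + z^3 + z^4 + z^5)·(1 + z^3 + z^6); the count is [z^10].
(1 + z + z^2) has coefficients 1,1,1 for degrees 0…2.
(1 + z^2 + z^4) has coefficients 1,0,1,0,1,0,0,0,0,0,0 for degrees 0…10.
Multiplying by (z + z^2 + z^3 + z^4 + z^5) gives running coefficients 0,1,1,2,2,3,2,2,1,1,0 for degrees 0…10.
Finally multiplying by (1 + z^3 + z^6), the product of all factors after the first has coefficients 0,1,1,2,3,4,4,5,5,5,4 for degrees 0…10.
[z^10] = 1·4 + 1·5 + 1·5 = 14.

14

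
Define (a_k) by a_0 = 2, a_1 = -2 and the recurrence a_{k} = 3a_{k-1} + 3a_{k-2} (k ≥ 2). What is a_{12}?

-803358

The ordinary generating function has denominator 1 - 3x - 3x^2.
Iterating the recurrence: a_0,…,a_{12} = 2, -2, 0, -6, -18, -72, -270, -1026, -3888, -14742, -55890, -211896, -803358.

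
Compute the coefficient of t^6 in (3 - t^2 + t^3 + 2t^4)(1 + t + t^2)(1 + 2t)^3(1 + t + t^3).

(3 - t^2 + t^3 + 2t^4) has coefficients 3,0,-1,1,2 for degrees 0…4.
(1 + t + t^2) has coefficients 1,1,1,0,0,0,0 for degrees 0…6.
Multiplying by (1 + 2t)^3 gives running coefficients 1,7,19,26,20,8,0 for degrees 0…6.
Finally multiplying by (1 + t + t^3), the product of all factors after the first has coefficients 1,8,26,46,53,47,34 for degrees 0…6.
[t^6] = 3·34 − 1·53 + 1·46 + 2·26 = 147.

147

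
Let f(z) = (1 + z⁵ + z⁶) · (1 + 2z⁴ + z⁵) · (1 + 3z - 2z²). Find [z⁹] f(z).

(1 + z⁵ + z⁶) has coefficients 1,0,0,0,0,1,1 for degrees 0…6.
(1 + 2z⁴ + z⁵) has coefficients 1,0,0,0,2,1,0,0,0,0 for degrees 0…9.
Finally multiplying by (1 + 3z - 2z²), the product of all factors after the first has coefficients 1,3,-2,0,2,7,-1,-2,0,0 for degrees 0…9.
[z⁹] = 1·0 + 1·2 + 1·0 = 2.

2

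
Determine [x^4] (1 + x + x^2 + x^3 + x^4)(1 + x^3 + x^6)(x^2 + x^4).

2

(1 + x + x^2 + x^3 + x^4) has coefficients 1,1,1,1,1 for degrees 0…4.
(1 + x^3 + x^6) has coefficients 1,0,0,1,0 for degrees 0…4.
Finally multiplying by (x^2 + x^4), the product of all factors after the first has coefficients 0,0,1,0,1 for degrees 0…4.
[x^4] = 1·1 + 1·0 + 1·1 + 1·0 + 1·0 = 2.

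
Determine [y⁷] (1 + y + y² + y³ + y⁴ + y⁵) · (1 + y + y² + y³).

2

(1 + y + y² + y³ + y⁴ + y⁵) has coefficients 1,1,1,1,1,1 for degrees 0…5.
(1 + y + y² + y³) has coefficients 1,1,1,1,0,0,0,0 for degrees 0…7.
[y⁷] = 1·0 + 1·0 + 1·0 + 1·0 + 1·1 + 1·1 = 2.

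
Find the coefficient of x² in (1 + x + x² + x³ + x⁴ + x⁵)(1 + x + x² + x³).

(1 + x + x² + x³ + x⁴ + x⁵) has coefficients 1,1,1 for degrees 0…2.
(1 + x + x² + x³) has coefficients 1,1,1 for degrees 0…2.
[x²] = 1·1 + 1·1 + 1·1 = 3.

3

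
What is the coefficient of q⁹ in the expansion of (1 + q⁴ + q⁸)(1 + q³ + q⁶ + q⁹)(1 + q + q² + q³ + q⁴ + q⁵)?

5

(1 + q⁴ + q⁸) has coefficients 1,0,0,0,1,0,0,0,1 for degrees 0…8.
(1 + q³ + q⁶ + q⁹) has coefficients 1,0,0,1,0,0,1,0,0,1 for degrees 0…9.
Finally multiplying by (1 + q + q² + q³ + q⁴ + q⁵), the product of all factors after the first has coefficients 1,1,1,2,2,2,2,2,2,2 for degrees 0…9.
[q⁹] = 1·2 + 1·2 + 1·1 = 5.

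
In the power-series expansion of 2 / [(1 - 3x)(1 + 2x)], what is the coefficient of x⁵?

Partial fractions give a closed form: a_n = (6/5)·3^n + (4/5)·(-2)^n.
At n = 5: a_5 = 266.

266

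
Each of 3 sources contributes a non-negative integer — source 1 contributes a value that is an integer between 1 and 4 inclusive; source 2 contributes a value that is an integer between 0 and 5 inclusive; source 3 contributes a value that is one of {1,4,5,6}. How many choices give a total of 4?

The generating function for the choices is (t + t² + t³ + t⁴)·(1 + t + t² + t³ + t⁴ + t⁵)·(t + t⁴ + t⁵ + t⁶); the count is [t⁴].
(t + t² + t³ + t⁴) has coefficients 0,1,1,1,1 for degrees 0…4.
(1 + t + t² + t³ + t⁴ + t⁵) has coefficients 1,1,1,1,1 for degrees 0…4.
Finally multiplying by (t + t⁴ + t⁵ + t⁶), the product of all factors after the first has coefficients 0,1,1,1,2 for degrees 0…4.
[t⁴] = 1·1 + 1·1 + 1·1 + 1·0 = 3.

3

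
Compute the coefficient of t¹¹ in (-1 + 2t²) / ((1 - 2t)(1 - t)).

The denominator gives the recurrence a_n = 3a_(n−1) − 2a_(n−2) for n ≥ 3; the numerator fixes a_0 = -1, a_1 = -3, a_2 = -5.
Iterating: -1, -3, -5, -9, -17, -33, -65, -129, -257, -513, -1025, -2049, so a_11 = -2049.

-2049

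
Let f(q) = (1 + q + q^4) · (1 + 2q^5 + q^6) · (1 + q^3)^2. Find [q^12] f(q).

7

(1 + q + q^4) has coefficients 1,1,0,0,1 for degrees 0…4.
(1 + 2q^5 + q^6) has coefficients 1,0,0,0,0,2,1,0,0,0,0,0,0 for degrees 0…12.
Finally multiplying by (1 + q^3)^2, the product of all factors after the first has coefficients 1,0,0,2,0,2,2,0,4,2,0,2,1 for degrees 0…12.
[q^12] = 1·1 + 1·2 + 1·4 = 7.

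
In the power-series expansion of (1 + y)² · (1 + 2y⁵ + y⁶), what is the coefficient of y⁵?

(1 + y)² has coefficients 1,2,1 for degrees 0…2.
(1 + 2y⁵ + y⁶) has coefficients 1,0,0,0,0,2 for degrees 0…5.
[y⁵] = 1·2 + 2·0 + 1·0 = 2.

2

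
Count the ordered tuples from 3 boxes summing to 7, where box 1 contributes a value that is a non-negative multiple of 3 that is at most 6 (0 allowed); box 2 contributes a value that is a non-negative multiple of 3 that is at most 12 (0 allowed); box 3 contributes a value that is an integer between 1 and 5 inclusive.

5

The generating function for the choices is (1 + t^3 + t^6)·(1 + t^3 + t^6 + t^9 + t^12)·(t + t^2 + t^3 + t^4 + t^5); the count is [t^7].
(1 + t^3 + t^6) has coefficients 1,0,0,1,0,0,1 for degrees 0…6.
(1 + t^3 + t^6 + t^9 + t^12) has coefficients 1,0,0,1,0,0,1,0 for degrees 0…7.
Finally multiplying by (t + t^2 + t^3 + t^4 + t^5), the product of all factors after the first has coefficients 0,1,1,1,2,2,1,2 for degrees 0…7.
[t^7] = 1·2 + 1·2 + 1·1 = 5.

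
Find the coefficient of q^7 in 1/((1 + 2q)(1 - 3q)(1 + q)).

Partial fractions give a closed form: a_n = (4/5)·(-2)^n + (9/20)·3^n + (-1/4)·(-1)^n.
At n = 7: a_7 = 882.

882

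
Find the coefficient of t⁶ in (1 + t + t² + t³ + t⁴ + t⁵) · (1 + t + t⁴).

2

(1 + t + t² + t³ + t⁴ + t⁵) has coefficients 1,1,1,1,1,1 for degrees 0…5.
(1 + t + t⁴) has coefficients 1,1,0,0,1,0,0 for degrees 0…6.
[t⁶] = 1·0 + 1·0 + 1·1 + 1·0 + 1·0 + 1·1 = 2.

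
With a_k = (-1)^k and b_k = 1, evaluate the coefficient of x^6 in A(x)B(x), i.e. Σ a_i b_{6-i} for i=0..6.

Write out a_i and b_{6-i} for i = 0,…,6 and sum the products.
Σ = 1·1 − 1·1 + 1·1 − 1·1 + 1·1 − 1·1 + 1·1 = 1.

1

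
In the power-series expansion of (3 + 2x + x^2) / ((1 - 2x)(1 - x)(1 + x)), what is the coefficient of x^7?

722

Partial fractions give a closed form: a_n = (17/3)·2^n + (-3)·1^n + (1/3)·(-1)^n.
At n = 7: a_7 = 722.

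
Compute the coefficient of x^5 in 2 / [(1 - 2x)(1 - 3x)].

1330

Partial fractions give a closed form: a_n = (-4)·2^n + (6)·3^n.
At n = 5: a_5 = 1330.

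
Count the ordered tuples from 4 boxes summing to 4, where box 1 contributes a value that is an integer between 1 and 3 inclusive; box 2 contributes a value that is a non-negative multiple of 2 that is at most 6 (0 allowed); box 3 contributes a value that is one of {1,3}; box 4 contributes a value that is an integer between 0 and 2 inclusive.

The generating function for the choices is (q + q^2 + q^3)·(1 + q^2 + q^4 + q^6)·(q + q^3)·(1 + q + q^2); the count is [q^4].
(q + q^2 + q^3) has coefficients 0,1,1,1 for degrees 0…3.
(1 + q^2 + q^4 + q^6) has coefficients 1,0,1,0,1 for degrees 0…4.
Multiplying by (q + q^3) gives running coefficients 0,1,0,2,0 for degrees 0…4.
Finally multiplying by (1 + q + q^2), the product of all factors after the first has coefficients 0,1,1,3,2 for degrees 0…4.
[q^4] = 1·3 + 1·1 + 1·1 = 5.

5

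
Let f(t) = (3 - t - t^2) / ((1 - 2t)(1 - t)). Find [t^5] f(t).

The denominator gives the recurrence a_n = 3a_(n−1) − 2a_(n−2) for n ≥ 3; the numerator fixes a_0 = 3, a_1 = 8, a_2 = 17.
Iterating: 3, 8, 17, 35, 71, 143, so a_5 = 143.

143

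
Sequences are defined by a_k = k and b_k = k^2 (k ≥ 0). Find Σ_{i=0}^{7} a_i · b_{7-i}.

196

This is [x^7] in the product of the two ordinary generating functions.
Σ = 0·49 + 1·36 + 2·25 + 3·16 + 4·9 + 5·4 + 6·1 + 7·0 = 196.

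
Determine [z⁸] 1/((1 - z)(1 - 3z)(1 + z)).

Partial fractions give a closed form: a_n = (-1/4)·1^n + (9/8)·3^n + (1/8)·(-1)^n.
At n = 8: a_8 = 7381.

7381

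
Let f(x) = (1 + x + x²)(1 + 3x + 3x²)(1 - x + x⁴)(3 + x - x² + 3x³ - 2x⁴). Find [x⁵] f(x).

(1 + x + x²) has coefficients 1,1,1 for degrees 0…2.
(1 + 3x + 3x²) has coefficients 1,3,3,0,0,0 for degrees 0…5.
Multiplying by (1 - x + x⁴) gives running coefficients 1,2,0,-3,1,3 for degrees 0…5.
Finally multiplying by (3 + x - x² + 3x³ - 2x⁴), the product of all factors after the first has coefficients 3,7,1,-8,4,9 for degrees 0…5.
[x⁵] = 1·9 + 1·4 + 1·(-8) = 5.

5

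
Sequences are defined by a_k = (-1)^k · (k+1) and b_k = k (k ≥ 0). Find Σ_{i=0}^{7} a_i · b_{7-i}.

The convolution is the t^7 coefficient of A(t)B(t).
Σ = 1·7 − 2·6 + 3·5 − 4·4 + 5·3 − 6·2 + 7·1 − 8·0 = 4.

4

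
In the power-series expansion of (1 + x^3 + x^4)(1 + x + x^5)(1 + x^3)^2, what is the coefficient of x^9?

(1 + x^3 + x^4) has coefficients 1,0,0,1,1 for degrees 0…4.
(1 + x + x^5) has coefficients 1,1,0,0,0,1,0,0,0,0 for degrees 0…9.
Finally multiplying by (1 + x^3)^2, the product of all factors after the first has coefficients 1,1,0,2,2,1,1,1,2,0 for degrees 0…9.
[x^9] = 1·0 + 1·1 + 1·1 = 2.

2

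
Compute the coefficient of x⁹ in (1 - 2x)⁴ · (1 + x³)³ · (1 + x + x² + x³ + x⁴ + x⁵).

(1 - 2x)⁴ has coefficients 1,-8,24,-32,16 for degrees 0…4.
(1 + x³)³ has coefficients 1,0,0,3,0,0,3,0,0,1 for degrees 0…9.
Finally multiplying by (1 + x + x² + x³ + x⁴ + x⁵), the product of all factors after the first has coefficients 1,1,1,4,4,4,6,6,6,4 for degrees 0…9.
[x⁹] = 1·4 − 8·6 + 24·6 − 32·6 + 16·4 = -28.

-28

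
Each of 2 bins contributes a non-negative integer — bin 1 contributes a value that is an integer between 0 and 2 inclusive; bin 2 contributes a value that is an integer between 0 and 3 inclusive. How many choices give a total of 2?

The generating function for the choices is (1 + y + y²)·(1 + y + y² + y³); the count is [y²].
(1 + y + y²) has coefficients 1,1,1 for degrees 0…2.
(1 + y + y² + y³) has coefficients 1,1,1 for degrees 0…2.
[y²] = 1·1 + 1·1 + 1·1 = 3.

3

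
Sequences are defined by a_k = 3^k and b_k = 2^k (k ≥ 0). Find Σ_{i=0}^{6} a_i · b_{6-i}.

2059

Write out a_i and b_{6-i} for i = 0,…,6 and sum the products.
Σ = 1·64 + 3·32 + 9·16 + 27·8 + 81·4 + 243·2 + 729·1 = 2059.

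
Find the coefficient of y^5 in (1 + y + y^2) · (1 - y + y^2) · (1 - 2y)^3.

-14

(1 + y + y^2) has coefficients 1,1,1 for degrees 0…2.
(1 - y + y^2) has coefficients 1,-1,1,0,0,0 for degrees 0…5.
Finally multiplying by (1 - 2y)^3, the product of all factors after the first has coefficients 1,-7,19,-26,20,-8 for degrees 0…5.
[y^5] = 1·(-8) + 1·20 + 1·(-26) = -14.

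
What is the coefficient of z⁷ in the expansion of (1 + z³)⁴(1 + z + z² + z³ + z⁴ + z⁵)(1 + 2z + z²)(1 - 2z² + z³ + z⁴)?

(1 + z³)⁴ has coefficients 1,0,0,4,0,0,6,0 for degrees 0…7.
(1 + z + z² + z³ + z⁴ + z⁵) has coefficients 1,1,1,1,1,1,0,0 for degrees 0…7.
Multiplying by (1 + 2z + z²) gives running coefficients 1,3,4,4,4,4,3,1 for degrees 0…7.
Finally multiplying by (1 - 2z² + z³ + z⁴), the product of all factors after the first has coefficients 1,3,2,-1,0,3,3,1 for degrees 0…7.
[z⁷] = 1·1 + 4·0 + 6·3 = 19.

19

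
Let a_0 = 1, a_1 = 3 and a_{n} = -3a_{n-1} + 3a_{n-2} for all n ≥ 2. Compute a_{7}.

5427

The ordinary generating function has denominator 1 + 3x - 3x^2.
Iterating the recurrence: a_0,…,a_{7} = 1, 3, -6, 27, -99, 378, -1431, 5427.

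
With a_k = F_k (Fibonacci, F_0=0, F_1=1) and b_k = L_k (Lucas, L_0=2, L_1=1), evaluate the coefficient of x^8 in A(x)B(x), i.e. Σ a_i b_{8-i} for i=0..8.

This is [x^8] in the product of the two ordinary generating functions.
Σ = 0·47 + 1·29 + 1·18 + 2·11 + 3·7 + 5·4 + 8·3 + 13·1 + 21·2 = 189.

189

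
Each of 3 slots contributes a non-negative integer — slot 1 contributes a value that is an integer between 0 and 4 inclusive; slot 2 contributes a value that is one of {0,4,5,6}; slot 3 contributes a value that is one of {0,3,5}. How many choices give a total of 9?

7

The generating function for the choices is (1 + t + t^2 + t^3 + t^4)·(1 + t^4 + t^5 + t^6)·(1 + t^3 + t^5); the count is [t^9].
(1 + t + t^2 + t^3 + t^4) has coefficients 1,1,1,1,1 for degrees 0…4.
(1 + t^4 + t^5 + t^6) has coefficients 1,0,0,0,1,1,1,0,0,0 for degrees 0…9.
Finally multiplying by (1 + t^3 + t^5), the product of all factors after the first has coefficients 1,0,0,1,1,2,1,1,1,2 for degrees 0…9.
[t^9] = 1·2 + 1·1 + 1·1 + 1·1 + 1·2 = 7.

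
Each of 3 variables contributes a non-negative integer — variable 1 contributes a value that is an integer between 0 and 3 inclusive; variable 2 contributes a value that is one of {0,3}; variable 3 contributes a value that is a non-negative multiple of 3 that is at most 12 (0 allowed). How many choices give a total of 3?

3

The generating function for the choices is (1 + y + y² + y³)·(1 + y³)·(1 + y³ + y⁶ + y⁹ + y¹²); the count is [y³].
(1 + y + y² + y³) has coefficients 1,1,1,1 for degrees 0…3.
(1 + y³) has coefficients 1,0,0,1 for degrees 0…3.
Finally multiplying by (1 + y³ + y⁶ + y⁹ + y¹²), the product of all factors after the first has coefficients 1,0,0,2 for degrees 0…3.
[y³] = 1·2 + 1·0 + 1·0 + 1·1 = 3.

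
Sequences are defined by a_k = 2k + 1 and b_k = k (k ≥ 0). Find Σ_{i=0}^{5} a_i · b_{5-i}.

Write out a_i and b_{5-i} for i = 0,…,5 and sum the products.
Σ = 1·5 + 3·4 + 5·3 + 7·2 + 9·1 + 11·0 = 55.

55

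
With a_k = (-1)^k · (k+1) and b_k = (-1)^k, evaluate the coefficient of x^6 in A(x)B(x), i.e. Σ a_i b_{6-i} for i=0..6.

Write out a_i and b_{6-i} for i = 0,…,6 and sum the products.
Σ = 1·1 − 2·(-1) + 3·1 − 4·(-1) + 5·1 − 6·(-1) + 7·1 = 28.

28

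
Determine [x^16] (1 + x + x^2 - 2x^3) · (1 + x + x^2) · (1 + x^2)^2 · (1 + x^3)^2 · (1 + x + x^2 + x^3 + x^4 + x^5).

-12

(1 + x + x^2 - 2x^3) has coefficients 1,1,1,-2 for degrees 0…3.
(1 + x + x^2) has coefficients 1,1,1,0,0,0,0,0,0,0,0,0,0,0,0,0,0 for degrees 0…16.
Multiplying by (1 + x^2)^2 gives running coefficients 1,1,3,2,3,1,1,0,0,0,0,0,0,0,0,0,0 for degrees 0…16.
Multiplying by (1 + x^3)^2 gives running coefficients 1,1,3,4,5,7,6,7,5,4,3,1,1,0,0,0,0 for degrees 0…16.
Finally multiplying by (1 + x + x^2 + x^3 + x^4 + x^5), the product of all factors after the first has coefficients 1,2,5,9,14,21,26,32,34,34,32,26,21,14,9,5,2 for degrees 0…16.
[x^16] = 1·2 + 1·5 + 1·9 − 2·14 = -12.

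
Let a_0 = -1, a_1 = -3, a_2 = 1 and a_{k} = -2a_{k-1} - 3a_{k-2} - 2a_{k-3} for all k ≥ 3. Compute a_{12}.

177

The ordinary generating function has denominator 1 + 2y + 3y^2 + 2y^3.
Iterating the recurrence: a_0,…,a_{12} = -1, -3, 1, 9, -15, 1, 25, -23, -31, 81, -23, -135, 177.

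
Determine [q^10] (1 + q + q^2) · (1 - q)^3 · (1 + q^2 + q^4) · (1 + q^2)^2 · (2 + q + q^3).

(1 + q + q^2) has coefficients 1,1,1 for degrees 0…2.
(1 - q)^3 has coefficients 1,-3,3,-1,0,0,0,0,0,0,0 for degrees 0…10.
Multiplying by (1 + q^2 + q^4) gives running coefficients 1,-3,4,-4,4,-4,3,-1,0,0,0 for degrees 0…10.
Multiplying by (1 + q^2)^2 gives running coefficients 1,-3,6,-10,13,-15,15,-13,10,-6,3 for degrees 0…10.
Finally multiplying by (2 + q + q^3), the product of all factors after the first has coefficients 2,-5,9,-13,13,-11,5,2,-8,13,-13 for degrees 0…10.
[q^10] = 1·(-13) + 1·13 + 1·(-8) = -8.

-8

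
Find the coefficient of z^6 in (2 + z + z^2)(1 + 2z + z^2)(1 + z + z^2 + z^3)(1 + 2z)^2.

(2 + z + z^2) has coefficients 2,1,1 for degrees 0…2.
(1 + 2z + z^2) has coefficients 1,2,1,0,0,0,0 for degrees 0…6.
Multiplying by (1 + z + z^2 + z^3) gives running coefficients 1,3,4,4,3,1,0 for degrees 0…6.
Finally multiplying by (1 + 2z)^2, the product of all factors after the first has coefficients 1,7,20,32,35,29,16 for degrees 0…6.
[z^6] = 2·16 + 1·29 + 1·35 = 96.

96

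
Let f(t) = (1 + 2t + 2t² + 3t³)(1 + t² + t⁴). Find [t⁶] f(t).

(1 + 2t + 2t² + 3t³) has coefficients 1,2,2,3 for degrees 0…3.
(1 + t² + t⁴) has coefficients 1,0,1,0,1,0,0 for degrees 0…6.
[t⁶] = 1·0 + 2·0 + 2·1 + 3·0 = 2.

2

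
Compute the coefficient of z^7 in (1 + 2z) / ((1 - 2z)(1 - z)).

509

Partial fractions give a closed form: a_n = (4)·2^n + (-3)·1^n.
At n = 7: a_7 = 509.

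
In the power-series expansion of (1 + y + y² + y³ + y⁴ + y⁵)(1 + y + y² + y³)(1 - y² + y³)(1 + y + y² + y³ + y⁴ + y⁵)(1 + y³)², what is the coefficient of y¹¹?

56

(1 + y + y² + y³ + y⁴ + y⁵) has coefficients 1,1,1,1,1,1 for degrees 0…5.
(1 + y + y² + y³) has coefficients 1,1,1,1,0,0,0,0,0,0,0,0 for degrees 0…11.
Multiplying by (1 - y² + y³) gives running coefficients 1,1,0,1,0,0,1,0,0,0,0,0 for degrees 0…11.
Multiplying by (1 + y + y² + y³ + y⁴ + y⁵) gives running coefficients 1,2,2,3,3,3,3,2,2,1,1,1 for degrees 0…11.
Finally multiplying by (1 + y³)², the product of all factors after the first has coefficients 1,2,2,5,7,7,10,10,10,10,8,8 for degrees 0…11.
[y¹¹] = 1·8 + 1·8 + 1·10 + 1·10 + 1·10 + 1·10 = 56.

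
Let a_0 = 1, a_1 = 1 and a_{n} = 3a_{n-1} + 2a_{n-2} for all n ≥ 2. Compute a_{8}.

9805

The ordinary generating function has denominator 1 - 3x - 2x^2.
Iterating the recurrence: a_0,…,a_{8} = 1, 1, 5, 17, 61, 217, 773, 2753, 9805.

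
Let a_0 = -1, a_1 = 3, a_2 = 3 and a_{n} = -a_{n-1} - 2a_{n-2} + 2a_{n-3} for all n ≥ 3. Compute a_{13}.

841

The ordinary generating function has denominator 1 + y + 2y^2 - 2y^3.
Iterating the recurrence: a_0,…,a_{13} = -1, 3, 3, -11, 11, 17, -61, 49, 107, -327, 211, 657, -1733, 841.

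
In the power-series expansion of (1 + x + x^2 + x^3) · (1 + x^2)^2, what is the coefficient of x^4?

3

(1 + x + x^2 + x^3) has coefficients 1,1,1,1 for degrees 0…3.
(1 + x^2)^2 has coefficients 1,0,2,0,1 for degrees 0…4.
[x^4] = 1·1 + 1·0 + 1·2 + 1·0 = 3.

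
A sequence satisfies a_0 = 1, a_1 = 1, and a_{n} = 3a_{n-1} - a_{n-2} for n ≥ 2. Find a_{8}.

The ordinary generating function has denominator 1 - 3y + y^2.
Iterating the recurrence: a_0,…,a_{8} = 1, 1, 2, 5, 13, 34, 89, 233, 610.

610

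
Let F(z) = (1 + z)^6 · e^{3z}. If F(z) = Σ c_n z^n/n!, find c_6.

The EGF product rule gives c_6 = Σ_{k_1+k_2=6} C(6; k_1,k_2) · ∏ g_i(k_i), where (1+z)^6 gives the falling factorial (6)_k; e^{3z} gives (3)^k.
g_1(k) for k = 0…6: 1, 6, 30, 120, 360, 720, 720.
g_2(k) for k = 0…6: 1, 3, 9, 27, 81, 243, 729.
c_6 = Σ_k C(6,k)·g_1(k)·g_2(6−k) = 1·1·729 + 6·6·243 + 15·30·81 + 20·120·27 + 15·360·9 + 6·720·3 + 1·720·1 = 729 + 8748 + 36450 + 64800 + 48600 + 12960 + 720 = 173007.

173007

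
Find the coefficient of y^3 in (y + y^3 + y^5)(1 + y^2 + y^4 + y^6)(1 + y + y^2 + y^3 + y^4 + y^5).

3

(y + y^3 + y^5) has coefficients 0,1,0,1 for degrees 0…3.
(1 + y^2 + y^4 + y^6) has coefficients 1,0,1,0 for degrees 0…3.
Finally multiplying by (1 + y + y^2 + y^3 + y^4 + y^5), the product of all factors after the first has coefficients 1,1,2,2 for degrees 0…3.
[y^3] = 1·2 + 1·1 = 3.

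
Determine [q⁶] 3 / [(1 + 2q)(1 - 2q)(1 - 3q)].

3783

The denominator gives the recurrence a_n = 3a_(n−1) + 4a_(n−2) − 12a_(n−3) for n ≥ 3; the numerator fixes a_0 = 3, a_1 = 9, a_2 = 39.
Iterating: 3, 9, 39, 117, 399, 1197, 3783, so a_6 = 3783.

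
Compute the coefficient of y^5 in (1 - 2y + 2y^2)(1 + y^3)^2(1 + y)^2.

(1 - 2y + 2y^2) has coefficients 1,-2,2 for degrees 0…2.
(1 + y^3)^2 has coefficients 1,0,0,2,0,0 for degrees 0…5.
Finally multiplying by (1 + y)^2, the product of all factors after the first has coefficients 1,2,1,2,4,2 for degrees 0…5.
[y^5] = 1·2 − 2·4 + 2·2 = -2.

-2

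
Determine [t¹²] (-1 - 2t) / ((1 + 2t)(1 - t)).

-1

Partial fractions give a closed form: a_n = (-1)·1^n.
At n = 12: a_12 = -1.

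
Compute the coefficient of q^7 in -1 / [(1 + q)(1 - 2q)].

The denominator gives the recurrence a_n = a_(n−1) + 2a_(n−2) for n ≥ 2; the numerator fixes a_0 = -1, a_1 = -1.
Iterating: -1, -1, -3, -5, -11, -21, -43, -85, so a_7 = -85.

-85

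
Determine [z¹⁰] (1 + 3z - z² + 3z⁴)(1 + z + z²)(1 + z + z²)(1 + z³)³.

(1 + 3z - z² + 3z⁴) has coefficients 1,3,-1,0,3 for degrees 0…4.
(1 + z + z²) has coefficients 1,1,1,0,0,0,0,0,0,0,0 for degrees 0…10.
Multiplying by (1 + z + z²) gives running coefficients 1,2,3,2,1,0,0,0,0,0,0 for degrees 0…10.
Finally multiplying by (1 + z³)³, the product of all factors after the first has coefficients 1,2,3,5,7,9,9,9,9,7,5 for degrees 0…10.
[z¹⁰] = 1·5 + 3·7 − 1·9 + 3·9 = 44.

44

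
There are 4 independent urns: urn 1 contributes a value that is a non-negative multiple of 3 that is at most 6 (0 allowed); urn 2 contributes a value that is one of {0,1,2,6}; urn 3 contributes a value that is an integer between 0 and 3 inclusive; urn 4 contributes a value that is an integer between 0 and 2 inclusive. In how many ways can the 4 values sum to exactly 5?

The generating function for the choices is (1 + q^3 + q^6)·(1 + q + q^2 + q^6)·(1 + q + q^2 + q^3)·(1 + q + q^2); the count is [q^5].
(1 + q^3 + q^6) has coefficients 1,0,0,1,0,0 for degrees 0…5.
(1 + q + q^2 + q^6) has coefficients 1,1,1,0,0,0 for degrees 0…5.
Multiplying by (1 + q + q^2 + q^3) gives running coefficients 1,2,3,3,2,1 for degrees 0…5.
Finally multiplying by (1 + q + q^2), the product of all factors after the first has coefficients 1,3,6,8,8,6 for degrees 0…5.
[q^5] = 1·6 + 1·6 = 12.

12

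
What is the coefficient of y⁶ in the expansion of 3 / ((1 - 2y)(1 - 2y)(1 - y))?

2307

The denominator gives the recurrence a_n = 5a_(n−1) − 8a_(n−2) + 4a_(n−3) for n ≥ 3; the numerator fixes a_0 = 3, a_1 = 15, a_2 = 51.
Iterating: 3, 15, 51, 147, 387, 963, 2307, so a_6 = 2307.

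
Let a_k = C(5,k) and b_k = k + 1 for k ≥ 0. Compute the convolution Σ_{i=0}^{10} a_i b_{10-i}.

Write out a_i and b_{10-i} for i = 0,…,10 and sum the products.
Σ = 1·11 + 5·10 + 10·9 + 10·8 + 5·7 + 1·6 + 0·5 + 0·4 + 0·3 + 0·2 + 0·1 = 272.

272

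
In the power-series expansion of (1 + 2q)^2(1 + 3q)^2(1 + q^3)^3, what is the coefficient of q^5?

111

(1 + 2q)^2 has coefficients 1,4,4 for degrees 0…2.
(1 + 3q)^2 has coefficients 1,6,9,0,0,0 for degrees 0…5.
Finally multiplying by (1 + q^3)^3, the product of all factors after the first has coefficients 1,6,9,3,18,27 for degrees 0…5.
[q^5] = 1·27 + 4·18 + 4·3 = 111.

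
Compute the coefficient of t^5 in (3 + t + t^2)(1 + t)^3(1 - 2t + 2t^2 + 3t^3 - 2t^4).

30

(3 + t + t^2) has coefficients 3,1,1 for degrees 0…2.
(1 + t)^3 has coefficients 1,3,3,1,0,0 for degrees 0…5.
Finally multiplying by (1 - 2t + 2t^2 + 3t^3 - 2t^4), the product of all factors after the first has coefficients 1,1,-1,4,11,5 for degrees 0…5.
[t^5] = 3·5 + 1·11 + 1·4 = 30.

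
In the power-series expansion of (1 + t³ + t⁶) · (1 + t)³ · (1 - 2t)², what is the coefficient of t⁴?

(1 + t³ + t⁶) has coefficients 1,0,0,1,0 for degrees 0…4.
(1 + t)³ has coefficients 1,3,3,1,0 for degrees 0…4.
Finally multiplying by (1 - 2t)², the product of all factors after the first has coefficients 1,-1,-5,1,8 for degrees 0…4.
[t⁴] = 1·8 + 1·(-1) = 7.

7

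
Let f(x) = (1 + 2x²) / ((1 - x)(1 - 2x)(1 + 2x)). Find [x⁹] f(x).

511

Partial fractions give a closed form: a_n = (-1)·1^n + (3/2)·2^n + (1/2)·(-2)^n.
At n = 9: a_9 = 511.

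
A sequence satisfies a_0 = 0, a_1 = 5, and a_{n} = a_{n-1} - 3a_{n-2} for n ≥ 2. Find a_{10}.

The ordinary generating function has denominator 1 - z + 3z^2.
Iterating the recurrence: a_0,…,a_{10} = 0, 5, 5, -10, -25, 5, 80, 65, -175, -370, 155.

155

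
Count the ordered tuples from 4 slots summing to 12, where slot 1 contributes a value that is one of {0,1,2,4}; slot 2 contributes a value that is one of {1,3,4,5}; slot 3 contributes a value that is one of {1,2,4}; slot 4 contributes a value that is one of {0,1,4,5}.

The generating function for the choices is (1 + q + q^2 + q^4)·(q + q^3 + q^4 + q^5)·(q + q^2 + q^4)·(1 + q + q^4 + q^5); the count is [q^12].
(1 + q + q^2 + q^4) has coefficients 1,1,1,0,1 for degrees 0…4.
(q + q^3 + q^4 + q^5) has coefficients 0,1,0,1,1,1,0,0,0,0,0,0,0 for degrees 0…12.
Multiplying by (q + q^2 + q^4) gives running coefficients 0,0,1,1,1,3,2,2,1,1,0,0,0 for degrees 0…12.
Finally multiplying by (1 + q + q^4 + q^5), the product of all factors after the first has coefficients 0,0,1,2,2,4,6,6,5,6,6,4,3 for degrees 0…12.
[q^12] = 1·3 + 1·4 + 1·6 + 1·5 = 18.

18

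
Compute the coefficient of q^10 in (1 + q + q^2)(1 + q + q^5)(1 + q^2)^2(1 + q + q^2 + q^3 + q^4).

(1 + q + q^2) has coefficients 1,1,1 for degrees 0…2.
(1 + q + q^5) has coefficients 1,1,0,0,0,1,0,0,0,0,0 for degrees 0…10.
Multiplying by (1 + q^2)^2 gives running coefficients 1,1,2,2,1,2,0,2,0,1,0 for degrees 0…10.
Finally multiplying by (1 + q + q^2 + q^3 + q^4), the product of all factors after the first has coefficients 1,2,4,6,7,8,7,7,5,5,3 for degrees 0…10.
[q^10] = 1·3 + 1·5 + 1·5 = 13.

13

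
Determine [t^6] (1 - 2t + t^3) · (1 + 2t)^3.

8

(1 - 2t + t^3) has coefficients 1,-2,0,1 for degrees 0…3.
(1 + 2t)^3 has coefficients 1,6,12,8,0,0,0 for degrees 0…6.
[t^6] = 1·0 − 2·0 + 1·8 = 8.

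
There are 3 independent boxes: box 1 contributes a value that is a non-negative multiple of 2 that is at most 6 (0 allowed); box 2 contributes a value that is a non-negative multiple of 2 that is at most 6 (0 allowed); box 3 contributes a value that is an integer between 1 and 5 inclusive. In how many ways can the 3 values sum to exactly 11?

9

The generating function for the choices is (1 + x^2 + x^4 + x^6)·(1 + x^2 + x^4 + x^6)·(x + x^2 + x^3 + x^4 + x^5); the count is [x^11].
(1 + x^2 + x^4 + x^6) has coefficients 1,0,1,0,1,0,1 for degrees 0…6.
(1 + x^2 + x^4 + x^6) has coefficients 1,0,1,0,1,0,1,0,0,0,0,0 for degrees 0…11.
Finally multiplying by (x + x^2 + x^3 + x^4 + x^5), the product of all factors after the first has coefficients 0,1,1,2,2,3,2,3,2,2,1,1 for degrees 0…11.
[x^11] = 1·1 + 1·2 + 1·3 + 1·3 = 9.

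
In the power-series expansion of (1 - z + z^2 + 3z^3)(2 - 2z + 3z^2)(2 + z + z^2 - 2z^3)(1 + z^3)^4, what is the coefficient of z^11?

(1 - z + z^2 + 3z^3) has coefficients 1,-1,1,3 for degrees 0…3.
(2 - 2z + 3z^2) has coefficients 2,-2,3,0,0,0,0,0,0,0,0,0 for degrees 0…11.
Multiplying by (2 + z + z^2 - 2z^3) gives running coefficients 4,-2,6,-3,7,-6,0,0,0,0,0,0 for degrees 0…11.
Finally multiplying by (1 + z^3)^4, the product of all factors after the first has coefficients 4,-2,6,13,-1,18,12,16,12,-2,34,-12 for degrees 0…11.
[z^11] = 1·(-12) − 1·34 + 1·(-2) + 3·12 = -12.

-12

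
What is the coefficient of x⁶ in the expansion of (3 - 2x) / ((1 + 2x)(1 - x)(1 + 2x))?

The denominator gives the recurrence a_n = −3a_(n−1) + 4a_(n−3) for n ≥ 3; the numerator fixes a_0 = 3, a_1 = -11, a_2 = 33.
Iterating: 3, -11, 33, -87, 217, -519, 1209, so a_6 = 1209.

1209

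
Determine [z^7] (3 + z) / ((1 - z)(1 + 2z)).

-212

Partial fractions give a closed form: a_n = (4/3)·1^n + (5/3)·(-2)^n.
At n = 7: a_7 = -212.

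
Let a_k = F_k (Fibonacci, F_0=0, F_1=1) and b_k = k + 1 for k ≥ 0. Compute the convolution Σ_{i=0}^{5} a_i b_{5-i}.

This is [x^5] in the product of the two ordinary generating functions.
Σ = 0·6 + 1·5 + 1·4 + 2·3 + 3·2 + 5·1 = 26.

26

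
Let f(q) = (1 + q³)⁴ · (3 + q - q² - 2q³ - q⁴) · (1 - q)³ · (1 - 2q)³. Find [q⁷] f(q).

295

(1 + q³)⁴ has coefficients 1,0,0,4,0,0,6,0 for degrees 0…7.
(3 + q - q² - 2q³ - q⁴) has coefficients 3,1,-1,-2,-1,0,0,0 for degrees 0…7.
Multiplying by (1 - q)³ gives running coefficients 3,-8,5,1,1,-2,-1,1 for degrees 0…7.
Finally multiplying by (1 - 2q)³, the product of all factors after the first has coefficients 3,-26,89,-149,119,-36,15,-25 for degrees 0…7.
[q⁷] = 1·(-25) + 4·119 + 6·(-26) = 295.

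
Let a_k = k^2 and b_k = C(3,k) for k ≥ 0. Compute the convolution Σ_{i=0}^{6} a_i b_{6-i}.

168

Write out a_i and b_{6-i} for i = 0,…,6 and sum the products.
Σ = 0·0 + 1·0 + 4·0 + 9·1 + 16·3 + 25·3 + 36·1 = 168.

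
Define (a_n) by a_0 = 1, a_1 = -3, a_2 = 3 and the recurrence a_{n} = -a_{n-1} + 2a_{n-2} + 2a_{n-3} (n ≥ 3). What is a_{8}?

31

The ordinary generating function has denominator 1 + t - 2t^2 - 2t^3.
Iterating the recurrence: a_0,…,a_{8} = 1, -3, 3, -7, 7, -15, 15, -31, 31.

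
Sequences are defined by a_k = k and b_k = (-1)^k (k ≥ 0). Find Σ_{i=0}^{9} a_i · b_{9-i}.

5

This is [x^9] in the product of the two ordinary generating functions.
Σ = 0·(-1) + 1·1 + 2·(-1) + 3·1 + 4·(-1) + 5·1 + 6·(-1) + 7·1 + 8·(-1) + 9·1 = 5.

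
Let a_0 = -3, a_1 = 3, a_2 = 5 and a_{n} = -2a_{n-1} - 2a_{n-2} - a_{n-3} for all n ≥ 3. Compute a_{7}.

The ordinary generating function has denominator 1 + 2q + 2q^2 + q^3.
Iterating the recurrence: a_0,…,a_{7} = -3, 3, 5, -13, 13, -5, -3, 3.

3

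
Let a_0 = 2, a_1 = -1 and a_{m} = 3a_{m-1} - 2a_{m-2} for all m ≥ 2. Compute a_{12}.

The ordinary generating function has denominator 1 - 3q + 2q^2.
Iterating the recurrence: a_0,…,a_{12} = 2, -1, -7, -19, -43, -91, -187, -379, -763, -1531, -3067, -6139, -12283.

-12283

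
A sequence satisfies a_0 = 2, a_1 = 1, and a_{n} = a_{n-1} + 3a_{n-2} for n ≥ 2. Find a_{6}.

The ordinary generating function has denominator 1 - q - 3q^2.
Iterating the recurrence: a_0,…,a_{6} = 2, 1, 7, 10, 31, 61, 154.

154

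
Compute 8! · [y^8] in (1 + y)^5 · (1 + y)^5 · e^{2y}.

49079936

The EGF product rule gives c_8 = Σ_{k_1+k_2+k_3=8} C(8; k_1,k_2,k_3) · ∏ g_i(k_i), where (1+y)^5 gives the falling factorial (5)_k; (1+y)^5 gives the falling factorial (5)_k; e^{2y} gives (2)^k.
g_1(k) for k = 0…8: 1, 5, 20, 60, 120, 120, 0, 0, 0.
g_2(k) for k = 0…8: 1, 5, 20, 60, 120, 120, 0, 0, 0.
g_3(k) for k = 0…8: 1, 2, 4, 8, 16, 32, 64, 128, 256.
First combine the last two factors: h(k) = Σ_j C(k,j)·g_2(j)·g_3(k−j) for k = 0…8: 1, 7, 44, 248, 1256, 5752, 24064, 93088, 336896.
c_8 = Σ_k C(8,k)·g_1(k)·h(8−k) = 1·1·336896 + 8·5·93088 + 28·20·24064 + 56·60·5752 + 70·120·1256 + 56·120·248 = 336896 + 3723520 + 13475840 + 19326720 + 10550400 + 1666560 = 49079936.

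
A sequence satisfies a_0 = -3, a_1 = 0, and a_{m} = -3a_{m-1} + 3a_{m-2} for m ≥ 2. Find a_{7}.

The ordinary generating function has denominator 1 + 3t - 3t^2.
Iterating the recurrence: a_0,…,a_{7} = -3, 0, -9, 27, -108, 405, -1539, 5832.

5832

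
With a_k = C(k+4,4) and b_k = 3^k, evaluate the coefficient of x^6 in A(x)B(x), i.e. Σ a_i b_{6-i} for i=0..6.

5322

This is [x^6] in the product of the two ordinary generating functions.
Σ = 1·729 + 5·243 + 15·81 + 35·27 + 70·9 + 126·3 + 210·1 = 5322.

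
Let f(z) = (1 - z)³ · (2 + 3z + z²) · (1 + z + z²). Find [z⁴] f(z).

2

(1 - z)³ has coefficients 1,-3,3,-1 for degrees 0…3.
(2 + 3z + z²) has coefficients 2,3,1,0,0 for degrees 0…4.
Finally multiplying by (1 + z + z²), the product of all factors after the first has coefficients 2,5,6,4,1 for degrees 0…4.
[z⁴] = 1·1 − 3·4 + 3·6 − 1·5 = 2.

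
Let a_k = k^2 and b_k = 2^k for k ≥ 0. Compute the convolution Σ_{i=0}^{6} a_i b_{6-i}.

This is [x^6] in the product of the two ordinary generating functions.
Σ = 0·64 + 1·32 + 4·16 + 9·8 + 16·4 + 25·2 + 36·1 = 318.

318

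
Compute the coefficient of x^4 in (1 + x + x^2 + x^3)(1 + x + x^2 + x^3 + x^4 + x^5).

(1 + x + x^2 + x^3) has coefficients 1,1,1,1 for degrees 0…3.
(1 + x + x^2 + x^3 + x^4 + x^5) has coefficients 1,1,1,1,1 for degrees 0…4.
[x^4] = 1·1 + 1·1 + 1·1 + 1·1 = 4.

4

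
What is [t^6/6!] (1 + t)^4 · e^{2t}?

The EGF product rule gives c_6 = Σ_{k_1+k_2=6} C(6; k_1,k_2) · ∏ g_i(k_i), where (1+t)^4 gives the falling factorial (4)_k; e^{2t} gives (2)^k.
g_1(k) for k = 0…6: 1, 4, 12, 24, 24, 0, 0.
g_2(k) for k = 0…6: 1, 2, 4, 8, 16, 32, 64.
c_6 = Σ_k C(6,k)·g_1(k)·g_2(6−k) = 1·1·64 + 6·4·32 + 15·12·16 + 20·24·8 + 15·24·4 = 64 + 768 + 2880 + 3840 + 1440 = 8992.

8992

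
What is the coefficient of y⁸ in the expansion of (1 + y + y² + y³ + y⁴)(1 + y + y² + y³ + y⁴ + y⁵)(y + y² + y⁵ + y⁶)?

14

(1 + y + y² + y³ + y⁴) has coefficients 1,1,1,1,1 for degrees 0…4.
(1 + y + y² + y³ + y⁴ + y⁵) has coefficients 1,1,1,1,1,1,0,0,0 for degrees 0…8.
Finally multiplying by (y + y² + y⁵ + y⁶), the product of all factors after the first has coefficients 0,1,2,2,2,3,4,3,2 for degrees 0…8.
[y⁸] = 1·2 + 1·3 + 1·4 + 1·3 + 1·2 = 14.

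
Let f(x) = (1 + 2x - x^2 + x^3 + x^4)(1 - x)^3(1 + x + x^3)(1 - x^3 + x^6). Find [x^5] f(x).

-5

(1 + 2x - x^2 + x^3 + x^4) has coefficients 1,2,-1,1,1 for degrees 0…4.
(1 - x)^3 has coefficients 1,-3,3,-1,0,0 for degrees 0…5.
Multiplying by (1 + x + x^3) gives running coefficients 1,-2,0,3,-4,3 for degrees 0…5.
Finally multiplying by (1 - x^3 + x^6), the product of all factors after the first has coefficients 1,-2,0,2,-2,3 for degrees 0…5.
[x^5] = 1·3 + 2·(-2) − 1·2 + 1·0 + 1·(-2) = -5.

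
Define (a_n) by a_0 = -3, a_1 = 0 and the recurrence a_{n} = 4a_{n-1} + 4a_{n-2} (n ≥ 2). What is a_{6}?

The ordinary generating function has denominator 1 - 4q - 4q^2.
Iterating the recurrence: a_0,…,a_{6} = -3, 0, -12, -48, -240, -1152, -5568.

-5568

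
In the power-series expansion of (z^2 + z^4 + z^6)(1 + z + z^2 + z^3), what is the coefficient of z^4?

2

(z^2 + z^4 + z^6) has coefficients 0,0,1,0,1 for degrees 0…4.
(1 + z + z^2 + z^3) has coefficients 1,1,1,1,0 for degrees 0…4.
[z^4] = 1·1 + 1·1 = 2.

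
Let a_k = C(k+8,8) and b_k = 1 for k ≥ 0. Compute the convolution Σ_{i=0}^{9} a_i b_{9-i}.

This is [x^9] in the product of the two ordinary generating functions.
Σ = 1·1 + 9·1 + 45·1 + 165·1 + 495·1 + 1287·1 + 3003·1 + 6435·1 + 12870·1 + 24310·1 = 48620.

48620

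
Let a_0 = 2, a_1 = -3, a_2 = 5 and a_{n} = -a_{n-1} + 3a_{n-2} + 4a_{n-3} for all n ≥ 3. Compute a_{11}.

The ordinary generating function has denominator 1 + y - 3y^2 - 4y^3.
Iterating the recurrence: a_0,…,a_{11} = 2, -3, 5, -6, 9, -7, 10, 5, -3, 58, -47, 209.

209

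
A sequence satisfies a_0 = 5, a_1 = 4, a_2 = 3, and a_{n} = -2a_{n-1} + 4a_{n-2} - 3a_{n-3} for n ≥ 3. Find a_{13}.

-857164

The ordinary generating function has denominator 1 + 2q - 4q^2 + 3q^3.
Iterating the recurrence: a_0,…,a_{13} = 5, 4, 3, -5, 10, -49, 153, -532, 1823, -6233, 21354, -73109, 250333, -857164.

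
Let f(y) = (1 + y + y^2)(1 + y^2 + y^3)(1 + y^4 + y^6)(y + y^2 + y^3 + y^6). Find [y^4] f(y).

5

(1 + y + y^2) has coefficients 1,1,1 for degrees 0…2.
(1 + y^2 + y^3) has coefficients 1,0,1,1,0 for degrees 0…4.
Multiplying by (1 + y^4 + y^6) gives running coefficients 1,0,1,1,1 for degrees 0…4.
Finally multiplying by (y + y^2 + y^3 + y^6), the product of all factors after the first has coefficients 0,1,1,2,2 for degrees 0…4.
[y^4] = 1·2 + 1·2 + 1·1 = 5.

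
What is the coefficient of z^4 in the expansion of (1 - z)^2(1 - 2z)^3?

28

(1 - z)^2 has coefficients 1,-2,1 for degrees 0…2.
(1 - 2z)^3 has coefficients 1,-6,12,-8,0 for degrees 0…4.
[z^4] = 1·0 − 2·(-8) + 1·12 = 28.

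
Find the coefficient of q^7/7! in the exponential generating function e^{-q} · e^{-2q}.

-2187

The EGF product rule gives c_7 = Σ_{k_1+k_2=7} C(7; k_1,k_2) · ∏ g_i(k_i), where e^{-q} gives (-1)^k; e^{-2q} gives (-2)^k.
g_1(k) for k = 0…7: 1, -1, 1, -1, 1, -1, 1, -1.
g_2(k) for k = 0…7: 1, -2, 4, -8, 16, -32, 64, -128.
c_7 = Σ_k C(7,k)·g_1(k)·g_2(7−k) = 1·1·(-128) + 7·(-1)·64 + 21·1·(-32) + 35·(-1)·16 + 35·1·(-8) + 21·(-1)·4 + 7·1·(-2) + 1·(-1)·1 = −128 − 448 − 672 − 560 − 280 − 84 − 14 − 1 = -2187.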